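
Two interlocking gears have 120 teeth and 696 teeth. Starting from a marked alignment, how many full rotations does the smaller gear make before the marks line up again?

29 rotations

They are all back at their starting positions together after one LCM of the periods.
120 = 2^3 × 3 × 5
696 = 2^3 × 3 × 29
LCM(120, 696) = 2^3 × 3 × 5 × 29 = 3480.
Rotations for period 120: 3480 / 120 = 29.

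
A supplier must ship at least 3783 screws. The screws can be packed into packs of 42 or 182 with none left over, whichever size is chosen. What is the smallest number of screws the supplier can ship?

3822

The number of screws must be a common multiple of 42 and 182, so a multiple of their LCM.
42 = 2 × 3 × 7
182 = 2 × 7 × 13
LCM(42, 182) = 2 × 3 × 7 × 13 = 546.
Smallest multiple of 546 that is ≥ 3783: ⌈3783/546⌉ × 546 = 7 × 546 = 3822.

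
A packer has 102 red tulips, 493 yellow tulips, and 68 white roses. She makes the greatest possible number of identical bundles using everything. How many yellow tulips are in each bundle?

29

Number of bundles = gcd(102, 493, 68).
102 = 2 × 3 × 17
493 = 17 × 29
68 = 2^2 × 17
gcd(102, 493, 68) = 17.
yellow tulips per bundle = 493 / 17 = 29.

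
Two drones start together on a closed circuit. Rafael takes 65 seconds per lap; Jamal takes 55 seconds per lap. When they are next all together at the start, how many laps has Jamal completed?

13 laps

All finish a whole number of cycles simultaneously at t = LCM of the periods.
65 = 5 × 13
55 = 5 × 11
LCM(65, 55) = 5 × 11 × 13 = 715.
Laps for period 55: 715 / 55 = 13.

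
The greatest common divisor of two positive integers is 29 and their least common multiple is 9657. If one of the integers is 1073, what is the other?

For two integers, gcd × lcm = product, so the other is (29 × 9657) / 1073 = 280053 / 1073 = 261.

261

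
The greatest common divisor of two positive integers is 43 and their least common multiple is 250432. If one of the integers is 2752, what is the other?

For two integers, gcd × lcm = product, so the other is (43 × 250432) / 2752 = 10768576 / 2752 = 3913.

3913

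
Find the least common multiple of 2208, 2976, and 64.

2208 = 2^5 × 3 × 23
2976 = 2^5 × 3 × 31
64 = 2^6
LCM(2208, 2976, 64) = 2^6 × 3 × 23 × 31 = 136896.

136896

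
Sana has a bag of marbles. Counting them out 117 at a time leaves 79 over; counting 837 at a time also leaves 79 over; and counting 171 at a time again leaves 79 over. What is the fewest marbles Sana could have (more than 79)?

N − 79 must be a common multiple of 117, 837, and 171.
117 = 3^2 × 13
837 = 3^3 × 31
171 = 3^2 × 19
LCM(117, 837, 171) = 3^3 × 13 × 19 × 31 = 206739.
Smallest N > 79 is LCM + 79 = 206739 + 79 = 206818.

206818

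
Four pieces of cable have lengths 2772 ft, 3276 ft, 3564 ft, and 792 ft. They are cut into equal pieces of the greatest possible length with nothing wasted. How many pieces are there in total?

Piece length = gcd(2772, 3276, 3564, 792).
2772 = 2^2 × 3^2 × 7 × 11
3276 = 2^2 × 3^2 × 7 × 13
3564 = 2^2 × 3^4 × 11
792 = 2^3 × 3^2 × 11
gcd(2772, 3276, 3564, 792) = 2^2 × 3^2 = 36.
Total pieces = 2772/36 + 3276/36 + 3564/36 + 792/36 = 77 + 91 + 99 + 22 = 289.

289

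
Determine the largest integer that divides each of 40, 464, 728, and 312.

40 = 2^3 × 5
464 = 2^4 × 29
728 = 2^3 × 7 × 13
312 = 2^3 × 3 × 13
gcd(40, 464, 728, 312) = 2^3 = 8.

8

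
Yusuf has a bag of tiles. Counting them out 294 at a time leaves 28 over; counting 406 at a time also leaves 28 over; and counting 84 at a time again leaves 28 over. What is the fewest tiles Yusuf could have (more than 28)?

17080

N − 28 must be a common multiple of 294, 406, and 84.
294 = 2 × 3 × 7^2
406 = 2 × 7 × 29
84 = 2^2 × 3 × 7
LCM(294, 406, 84) = 2^2 × 3 × 7^2 × 29 = 17052.
Smallest N > 28 is LCM + 28 = 17052 + 28 = 17080.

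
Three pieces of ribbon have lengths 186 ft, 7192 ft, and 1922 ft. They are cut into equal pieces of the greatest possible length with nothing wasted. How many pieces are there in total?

Piece length = gcd(186, 7192, 1922).
186 = 2 × 3 × 31
7192 = 2^3 × 29 × 31
1922 = 2 × 31^2
gcd(186, 7192, 1922) = 2 × 31 = 62.
Total pieces = 186/62 + 7192/62 + 1922/62 = 3 + 116 + 31 = 150.

150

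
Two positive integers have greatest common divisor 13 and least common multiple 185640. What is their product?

2413320

For any two positive integers, gcd × lcm = product = 13 × 185640 = 2413320.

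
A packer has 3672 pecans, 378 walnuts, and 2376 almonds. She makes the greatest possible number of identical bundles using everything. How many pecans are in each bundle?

68

Number of bundles = gcd(3672, 378, 2376).
3672 = 2^3 × 3^3 × 17
378 = 2 × 3^3 × 7
2376 = 2^3 × 3^3 × 11
gcd(3672, 378, 2376) = 2 × 3^3 = 54.
pecans per bundle = 3672 / 54 = 68.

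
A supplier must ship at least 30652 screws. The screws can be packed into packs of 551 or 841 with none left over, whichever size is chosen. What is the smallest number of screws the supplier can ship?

31958

The number of screws must be a common multiple of 551 and 841, so a multiple of their LCM.
551 = 19 × 29
841 = 29^2
LCM(551, 841) = 19 × 29^2 = 15979.
Smallest multiple of 15979 that is ≥ 30652: ⌈30652/15979⌉ × 15979 = 2 × 15979 = 31958.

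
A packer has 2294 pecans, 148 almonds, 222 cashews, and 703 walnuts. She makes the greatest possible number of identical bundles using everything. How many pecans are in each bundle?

Number of bundles = gcd(2294, 148, 222, 703).
2294 = 2 × 31 × 37
148 = 2^2 × 37
222 = 2 × 3 × 37
703 = 19 × 37
gcd(2294, 148, 222, 703) = 37.
pecans per bundle = 2294 / 37 = 62.

62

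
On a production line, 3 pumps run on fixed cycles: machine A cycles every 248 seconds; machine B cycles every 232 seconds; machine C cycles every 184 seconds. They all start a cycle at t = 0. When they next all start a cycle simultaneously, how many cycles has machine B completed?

They are all back at their starting positions together after one LCM of the periods.
248 = 2^3 × 31
232 = 2^3 × 29
184 = 2^3 × 23
LCM(248, 232, 184) = 2^3 × 23 × 29 × 31 = 165416.
Cycles for period 232: 165416 / 232 = 713.

713 cycles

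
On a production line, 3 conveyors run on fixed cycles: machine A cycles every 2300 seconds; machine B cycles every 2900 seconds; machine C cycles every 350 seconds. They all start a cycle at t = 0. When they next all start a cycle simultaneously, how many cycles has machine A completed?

The first common completion time is the LCM of the periods.
2300 = 2^2 × 5^2 × 23
2900 = 2^2 × 5^2 × 29
350 = 2 × 5^2 × 7
LCM(2300, 2900, 350) = 2^2 × 5^2 × 7 × 23 × 29 = 466900.
Cycles for period 2300: 466900 / 2300 = 203.

203 cycles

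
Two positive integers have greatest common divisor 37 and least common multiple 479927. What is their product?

17757299

For any two positive integers, gcd × lcm = product = 37 × 479927 = 17757299.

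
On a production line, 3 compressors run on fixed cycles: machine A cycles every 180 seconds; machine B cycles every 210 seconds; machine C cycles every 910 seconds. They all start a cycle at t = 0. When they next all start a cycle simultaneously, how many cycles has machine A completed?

All finish a whole number of cycles simultaneously at t = LCM of the periods.
180 = 2^2 × 3^2 × 5
210 = 2 × 3 × 5 × 7
910 = 2 × 5 × 7 × 13
LCM(180, 210, 910) = 2^2 × 3^2 × 5 × 7 × 13 = 16380.
Cycles for period 180: 16380 / 180 = 91.

91 cycles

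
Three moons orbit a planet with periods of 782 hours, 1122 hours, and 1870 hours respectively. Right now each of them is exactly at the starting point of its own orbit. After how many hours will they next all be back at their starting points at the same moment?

They coincide at every common multiple of the periods; the first is the LCM.
782 = 2 × 17 × 23
1122 = 2 × 3 × 11 × 17
1870 = 2 × 5 × 11 × 17
LCM(782, 1122, 1870) = 2 × 3 × 5 × 11 × 17 × 23 = 129030.

129030 hours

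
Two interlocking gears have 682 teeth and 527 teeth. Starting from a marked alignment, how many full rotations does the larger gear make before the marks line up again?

17 rotations

All finish a whole number of cycles simultaneously at t = LCM of the periods.
682 = 2 × 11 × 31
527 = 17 × 31
LCM(682, 527) = 2 × 11 × 17 × 31 = 11594.
Rotations for period 682: 11594 / 682 = 17.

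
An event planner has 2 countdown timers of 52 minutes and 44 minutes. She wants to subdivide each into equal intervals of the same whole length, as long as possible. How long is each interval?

4 minutes

The interval must divide each timer length; the longest such is the gcd.
52 = 2^2 × 13
44 = 2^2 × 11
gcd(52, 44) = 2^2 = 4.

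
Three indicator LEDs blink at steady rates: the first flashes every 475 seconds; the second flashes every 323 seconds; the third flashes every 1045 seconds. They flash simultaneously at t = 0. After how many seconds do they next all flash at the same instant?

88825 seconds

We need the least common multiple of the intervals.
475 = 5^2 × 19
323 = 17 × 19
1045 = 5 × 11 × 19
LCM(475, 323, 1045) = 5^2 × 11 × 17 × 19 = 88825.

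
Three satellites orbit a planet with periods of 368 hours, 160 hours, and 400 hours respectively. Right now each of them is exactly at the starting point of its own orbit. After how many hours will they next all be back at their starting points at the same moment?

18400 hours

We need the least common multiple of the intervals.
368 = 2^4 × 23
160 = 2^5 × 5
400 = 2^4 × 5^2
LCM(368, 160, 400) = 2^5 × 5^2 × 23 = 18400.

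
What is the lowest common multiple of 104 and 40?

104 = 2^3 × 13
40 = 2^3 × 5
LCM(104, 40) = 2^3 × 5 × 13 = 520.

520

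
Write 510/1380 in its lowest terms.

17/46

510 = 2 × 3 × 5 × 17
1380 = 2^2 × 3 × 5 × 23
gcd(510, 1380) = 2 × 3 × 5 = 30.
Divide numerator and denominator by 30: 510/1380 = 17/46.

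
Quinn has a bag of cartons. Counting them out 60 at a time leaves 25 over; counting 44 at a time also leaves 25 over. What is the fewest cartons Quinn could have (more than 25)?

685

N − 25 must be a common multiple of 60 and 44.
60 = 2^2 × 3 × 5
44 = 2^2 × 11
LCM(60, 44) = 2^2 × 3 × 5 × 11 = 660.
Smallest N > 25 is LCM + 25 = 660 + 25 = 685.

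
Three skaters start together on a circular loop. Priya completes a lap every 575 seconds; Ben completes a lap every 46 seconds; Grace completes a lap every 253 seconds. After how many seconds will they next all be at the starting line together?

12650 seconds

The first simultaneous occurrence is after LCM of the individual periods.
575 = 5^2 × 23
46 = 2 × 23
253 = 11 × 23
LCM(575, 46, 253) = 2 × 5^2 × 11 × 23 = 12650.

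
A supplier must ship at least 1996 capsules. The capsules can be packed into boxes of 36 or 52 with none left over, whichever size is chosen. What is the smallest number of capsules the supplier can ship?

The number of capsules must be a common multiple of 36 and 52, so a multiple of their LCM.
36 = 2^2 × 3^2
52 = 2^2 × 13
LCM(36, 52) = 2^2 × 3^2 × 13 = 468.
Smallest multiple of 468 that is ≥ 1996: ⌈1996/468⌉ × 468 = 5 × 468 = 2340.

2340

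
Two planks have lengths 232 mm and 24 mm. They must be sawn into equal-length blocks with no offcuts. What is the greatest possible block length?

8 mm

The block length must divide every plank, so the greatest is gcd(232, 24).
232 = 2^3 × 29
24 = 2^3 × 3
gcd(232, 24) = 2^3 = 8.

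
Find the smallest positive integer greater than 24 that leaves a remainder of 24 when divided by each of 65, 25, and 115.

7499

N − 24 must be a common multiple of 65, 25, and 115.
65 = 5 × 13
25 = 5^2
115 = 5 × 23
LCM(65, 25, 115) = 5^2 × 13 × 23 = 7475.
Smallest N > 24 is LCM + 24 = 7475 + 24 = 7499.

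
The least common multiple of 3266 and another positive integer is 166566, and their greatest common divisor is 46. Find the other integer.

2346

gcd × lcm = product of the two integers, so the other integer is (46 × 166566) / 3266 = 2346.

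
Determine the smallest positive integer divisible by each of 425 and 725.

425 = 5^2 × 17
725 = 5^2 × 29
LCM(425, 725) = 5^2 × 17 × 29 = 12325.

12325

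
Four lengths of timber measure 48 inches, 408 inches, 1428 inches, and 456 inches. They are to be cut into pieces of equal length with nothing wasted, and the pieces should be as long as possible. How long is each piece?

12 inches

The greatest length dividing all of 48, 408, 1428, and 456 is their gcd.
48 = 2^4 × 3
408 = 2^3 × 3 × 17
1428 = 2^2 × 3 × 7 × 17
456 = 2^3 × 3 × 19
gcd(48, 408, 1428, 456) = 2^2 × 3 = 12.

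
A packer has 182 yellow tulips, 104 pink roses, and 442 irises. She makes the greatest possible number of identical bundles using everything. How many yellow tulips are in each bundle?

7

Number of bundles = gcd(182, 104, 442).
182 = 2 × 7 × 13
104 = 2^3 × 13
442 = 2 × 13 × 17
gcd(182, 104, 442) = 2 × 13 = 26.
yellow tulips per bundle = 182 / 26 = 7.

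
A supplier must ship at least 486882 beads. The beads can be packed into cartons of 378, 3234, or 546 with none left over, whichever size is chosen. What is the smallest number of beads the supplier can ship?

The number of beads must be a common multiple of 378, 3234, and 546, so a multiple of their LCM.
378 = 2 × 3^3 × 7
3234 = 2 × 3 × 7^2 × 11
546 = 2 × 3 × 7 × 13
LCM(378, 3234, 546) = 2 × 3^3 × 7^2 × 11 × 13 = 378378.
Smallest multiple of 378378 that is ≥ 486882: ⌈486882/378378⌉ × 378378 = 2 × 378378 = 756756.

756756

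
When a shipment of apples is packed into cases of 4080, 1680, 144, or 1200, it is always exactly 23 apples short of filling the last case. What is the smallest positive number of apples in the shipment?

428377

Being 23 short of a full case of size k means N ≡ −23 (mod k), i.e. N + 23 is a multiple of each size.
4080 = 2^4 × 3 × 5 × 17
1680 = 2^4 × 3 × 5 × 7
144 = 2^4 × 3^2
1200 = 2^4 × 3 × 5^2
LCM(4080, 1680, 144, 1200) = 2^4 × 3^2 × 5^2 × 7 × 17 = 428400.
Smallest positive N is 428400 − 23 = 428377.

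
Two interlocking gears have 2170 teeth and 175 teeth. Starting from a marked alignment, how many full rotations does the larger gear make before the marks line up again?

They are all back at their starting positions together after one LCM of the periods.
2170 = 2 × 5 × 7 × 31
175 = 5^2 × 7
LCM(2170, 175) = 2 × 5^2 × 7 × 31 = 10850.
Rotations for period 2170: 10850 / 2170 = 5.

5 rotations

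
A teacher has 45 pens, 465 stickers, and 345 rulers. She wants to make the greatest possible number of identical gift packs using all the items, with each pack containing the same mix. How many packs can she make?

15 packs

The pack count must divide each quantity, so the greatest is gcd(45, 465, 345).
45 = 3^2 × 5
465 = 3 × 5 × 31
345 = 3 × 5 × 23
gcd(45, 465, 345) = 3 × 5 = 15.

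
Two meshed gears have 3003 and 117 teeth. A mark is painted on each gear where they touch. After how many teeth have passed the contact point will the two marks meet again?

9009 teeth

We need the least common multiple of the intervals.
3003 = 3 × 7 × 11 × 13
117 = 3^2 × 13
LCM(3003, 117) = 3^2 × 7 × 11 × 13 = 9009.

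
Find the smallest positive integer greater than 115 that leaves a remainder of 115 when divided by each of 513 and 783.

N − 115 must be a common multiple of 513 and 783.
513 = 3^3 × 19
783 = 3^3 × 29
LCM(513, 783) = 3^3 × 19 × 29 = 14877.
Smallest N > 115 is LCM + 115 = 14877 + 115 = 14992.

14992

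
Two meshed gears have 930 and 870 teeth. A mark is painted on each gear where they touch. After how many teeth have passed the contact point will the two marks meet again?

26970 teeth

They coincide at every common multiple of the periods; the first is the LCM.
930 = 2 × 3 × 5 × 31
870 = 2 × 3 × 5 × 29
LCM(930, 870) = 2 × 3 × 5 × 29 × 31 = 26970.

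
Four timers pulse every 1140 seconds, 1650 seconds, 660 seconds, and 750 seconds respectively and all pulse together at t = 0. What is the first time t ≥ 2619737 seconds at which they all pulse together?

2821500 seconds

Joint pulses occur at multiples of LCM(1140, 1650, 660, 750).
1140 = 2^2 × 3 × 5 × 19
1650 = 2 × 3 × 5^2 × 11
660 = 2^2 × 3 × 5 × 11
750 = 2 × 3 × 5^3
LCM(1140, 1650, 660, 750) = 2^2 × 3 × 5^3 × 11 × 19 = 313500.
Smallest multiple of 313500 that is ≥ 2619737: ⌈2619737/313500⌉ × 313500 = 9 × 313500 = 2821500.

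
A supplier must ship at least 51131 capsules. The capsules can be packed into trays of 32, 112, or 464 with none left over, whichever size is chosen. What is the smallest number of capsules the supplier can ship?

51968

The number of capsules must be a common multiple of 32, 112, and 464, so a multiple of their LCM.
32 = 2^5
112 = 2^4 × 7
464 = 2^4 × 29
LCM(32, 112, 464) = 2^5 × 7 × 29 = 6496.
Smallest multiple of 6496 that is ≥ 51131: ⌈51131/6496⌉ × 6496 = 8 × 6496 = 51968.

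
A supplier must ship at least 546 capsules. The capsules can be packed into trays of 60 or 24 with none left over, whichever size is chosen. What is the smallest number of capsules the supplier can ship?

The number of capsules must be a common multiple of 60 and 24, so a multiple of their LCM.
60 = 2^2 × 3 × 5
24 = 2^3 × 3
LCM(60, 24) = 2^3 × 3 × 5 = 120.
Smallest multiple of 120 that is ≥ 546: ⌈546/120⌉ × 120 = 5 × 120 = 600.

600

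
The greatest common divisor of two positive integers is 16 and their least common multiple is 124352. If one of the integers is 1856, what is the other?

For two integers, gcd × lcm = product, so the other is (16 × 124352) / 1856 = 1989632 / 1856 = 1072.

1072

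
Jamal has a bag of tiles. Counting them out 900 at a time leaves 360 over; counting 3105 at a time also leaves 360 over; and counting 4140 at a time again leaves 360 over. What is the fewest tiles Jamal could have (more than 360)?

62460

N − 360 must be a common multiple of 900, 3105, and 4140.
900 = 2^2 × 3^2 × 5^2
3105 = 3^3 × 5 × 23
4140 = 2^2 × 3^2 × 5 × 23
LCM(900, 3105, 4140) = 2^2 × 3^3 × 5^2 × 23 = 62100.
Smallest N > 360 is LCM + 360 = 62100 + 360 = 62460.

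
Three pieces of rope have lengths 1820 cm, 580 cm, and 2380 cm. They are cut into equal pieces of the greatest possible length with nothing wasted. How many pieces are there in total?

Piece length = gcd(1820, 580, 2380).
1820 = 2^2 × 5 × 7 × 13
580 = 2^2 × 5 × 29
2380 = 2^2 × 5 × 7 × 17
gcd(1820, 580, 2380) = 2^2 × 5 = 20.
Total pieces = 1820/20 + 580/20 + 2380/20 = 91 + 29 + 119 = 239.

239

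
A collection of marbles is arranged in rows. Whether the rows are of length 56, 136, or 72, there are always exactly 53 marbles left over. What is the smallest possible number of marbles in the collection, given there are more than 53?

N − 53 must be a common multiple of 56, 136, and 72.
56 = 2^3 × 7
136 = 2^3 × 17
72 = 2^3 × 3^2
LCM(56, 136, 72) = 2^3 × 3^2 × 7 × 17 = 8568.
Smallest N > 53 is LCM + 53 = 8568 + 53 = 8621.

8621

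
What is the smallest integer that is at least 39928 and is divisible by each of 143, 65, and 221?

The integer must be a common multiple of 143, 65, and 221, so a multiple of their LCM.
143 = 11 × 13
65 = 5 × 13
221 = 13 × 17
LCM(143, 65, 221) = 5 × 11 × 13 × 17 = 12155.
Smallest multiple of 12155 that is ≥ 39928: ⌈39928/12155⌉ × 12155 = 4 × 12155 = 48620.

48620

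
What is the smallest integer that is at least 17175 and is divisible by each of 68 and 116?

17748

The integer must be a common multiple of 68 and 116, so a multiple of their LCM.
68 = 2^2 × 17
116 = 2^2 × 29
LCM(68, 116) = 2^2 × 17 × 29 = 1972.
Smallest multiple of 1972 that is ≥ 17175: ⌈17175/1972⌉ × 1972 = 9 × 1972 = 17748.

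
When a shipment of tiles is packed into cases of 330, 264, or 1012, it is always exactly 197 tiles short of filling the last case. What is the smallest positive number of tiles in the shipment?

30163

Being 197 short of a full case of size k means N ≡ −197 (mod k), i.e. N + 197 is a multiple of each size.
330 = 2 × 3 × 5 × 11
264 = 2^3 × 3 × 11
1012 = 2^2 × 11 × 23
LCM(330, 264, 1012) = 2^3 × 3 × 5 × 11 × 23 = 30360.
Smallest positive N is 30360 − 197 = 30163.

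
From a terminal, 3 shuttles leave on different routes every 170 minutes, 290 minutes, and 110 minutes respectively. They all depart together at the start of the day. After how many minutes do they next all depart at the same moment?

54230 minutes

The first simultaneous occurrence is after LCM of the individual periods.
170 = 2 × 5 × 17
290 = 2 × 5 × 29
110 = 2 × 5 × 11
LCM(170, 290, 110) = 2 × 5 × 11 × 17 × 29 = 54230.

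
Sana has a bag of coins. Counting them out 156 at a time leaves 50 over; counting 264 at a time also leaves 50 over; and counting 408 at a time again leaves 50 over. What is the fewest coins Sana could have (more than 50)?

N − 50 must be a common multiple of 156, 264, and 408.
156 = 2^2 × 3 × 13
264 = 2^3 × 3 × 11
408 = 2^3 × 3 × 17
LCM(156, 264, 408) = 2^3 × 3 × 11 × 13 × 17 = 58344.
Smallest N > 50 is LCM + 50 = 58344 + 50 = 58394.

58394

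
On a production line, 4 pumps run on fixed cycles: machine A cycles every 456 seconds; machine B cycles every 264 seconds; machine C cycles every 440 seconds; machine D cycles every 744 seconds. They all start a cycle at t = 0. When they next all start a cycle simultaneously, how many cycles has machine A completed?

1705 cycles

They are all back at their starting positions together after one LCM of the periods.
456 = 2^3 × 3 × 19
264 = 2^3 × 3 × 11
440 = 2^3 × 5 × 11
744 = 2^3 × 3 × 31
LCM(456, 264, 440, 744) = 2^3 × 3 × 5 × 11 × 19 × 31 = 777480.
Cycles for period 456: 777480 / 456 = 1705.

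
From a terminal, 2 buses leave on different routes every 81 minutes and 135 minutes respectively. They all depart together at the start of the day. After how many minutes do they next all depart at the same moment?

405 minutes

The first simultaneous occurrence is after LCM of the individual periods.
81 = 3^4
135 = 3^3 × 5
LCM(81, 135) = 3^4 × 5 = 405.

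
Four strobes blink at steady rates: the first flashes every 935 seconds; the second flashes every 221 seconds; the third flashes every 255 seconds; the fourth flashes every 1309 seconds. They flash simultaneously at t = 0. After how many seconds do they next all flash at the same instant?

255255 seconds

They coincide at every common multiple of the periods; the first is the LCM.
935 = 5 × 11 × 17
221 = 13 × 17
255 = 3 × 5 × 17
1309 = 7 × 11 × 17
LCM(935, 221, 255, 1309) = 3 × 5 × 7 × 11 × 13 × 17 = 255255.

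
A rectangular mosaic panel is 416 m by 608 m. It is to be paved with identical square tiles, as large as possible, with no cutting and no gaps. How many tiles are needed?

Tile side = gcd(416, 608).
416 = 2^5 × 13
608 = 2^5 × 19
gcd(416, 608) = 2^5 = 32.
Tiles: (416/32) × (608/32) = 13 × 19 = 247.

247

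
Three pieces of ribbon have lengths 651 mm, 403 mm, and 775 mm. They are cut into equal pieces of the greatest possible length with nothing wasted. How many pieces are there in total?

59

Piece length = gcd(651, 403, 775).
651 = 3 × 7 × 31
403 = 13 × 31
775 = 5^2 × 31
gcd(651, 403, 775) = 31.
Total pieces = 651/31 + 403/31 + 775/31 = 21 + 13 + 25 = 59.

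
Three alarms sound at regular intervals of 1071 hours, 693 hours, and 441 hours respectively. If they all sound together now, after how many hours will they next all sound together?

They coincide at every common multiple of the periods; the first is the LCM.
1071 = 3^2 × 7 × 17
693 = 3^2 × 7 × 11
441 = 3^2 × 7^2
LCM(1071, 693, 441) = 3^2 × 7^2 × 11 × 17 = 82467.

82467 hours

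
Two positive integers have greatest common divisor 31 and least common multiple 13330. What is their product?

For any two positive integers, gcd × lcm = product = 31 × 13330 = 413230.

413230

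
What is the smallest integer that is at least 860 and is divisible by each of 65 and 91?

910

The integer must be a common multiple of 65 and 91, so a multiple of their LCM.
65 = 5 × 13
91 = 7 × 13
LCM(65, 91) = 5 × 7 × 13 = 455.
Smallest multiple of 455 that is ≥ 860: ⌈860/455⌉ × 455 = 2 × 455 = 910.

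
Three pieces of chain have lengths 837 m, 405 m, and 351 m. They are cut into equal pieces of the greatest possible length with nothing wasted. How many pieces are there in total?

59

Piece length = gcd(837, 405, 351).
837 = 3^3 × 31
405 = 3^4 × 5
351 = 3^3 × 13
gcd(837, 405, 351) = 3^3 = 27.
Total pieces = 837/27 + 405/27 + 351/27 = 31 + 15 + 13 = 59.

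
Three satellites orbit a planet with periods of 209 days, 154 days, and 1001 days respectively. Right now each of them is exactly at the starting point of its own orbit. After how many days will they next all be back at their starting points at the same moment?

38038 days

The first simultaneous occurrence is after LCM of the individual periods.
209 = 11 × 19
154 = 2 × 7 × 11
1001 = 7 × 11 × 13
LCM(209, 154, 1001) = 2 × 7 × 11 × 13 × 19 = 38038.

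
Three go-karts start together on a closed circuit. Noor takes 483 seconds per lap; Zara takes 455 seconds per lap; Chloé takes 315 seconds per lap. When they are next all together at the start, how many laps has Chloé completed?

299 laps

They are all back at their starting positions together after one LCM of the periods.
483 = 3 × 7 × 23
455 = 5 × 7 × 13
315 = 3^2 × 5 × 7
LCM(483, 455, 315) = 3^2 × 5 × 7 × 13 × 23 = 94185.
Laps for period 315: 94185 / 315 = 299.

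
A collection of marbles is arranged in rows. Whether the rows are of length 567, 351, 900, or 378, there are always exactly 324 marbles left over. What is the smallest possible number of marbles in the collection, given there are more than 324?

N − 324 must be a common multiple of 567, 351, 900, and 378.
567 = 3^4 × 7
351 = 3^3 × 13
900 = 2^2 × 3^2 × 5^2
378 = 2 × 3^3 × 7
LCM(567, 351, 900, 378) = 2^2 × 3^4 × 5^2 × 7 × 13 = 737100.
Smallest N > 324 is LCM + 324 = 737100 + 324 = 737424.

737424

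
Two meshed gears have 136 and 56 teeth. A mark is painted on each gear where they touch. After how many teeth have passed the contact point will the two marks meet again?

952 teeth

They coincide at every common multiple of the periods; the first is the LCM.
136 = 2^3 × 17
56 = 2^3 × 7
LCM(136, 56) = 2^3 × 7 × 17 = 952.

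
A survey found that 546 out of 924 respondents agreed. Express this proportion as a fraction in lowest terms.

13/22

546 = 2 × 3 × 7 × 13
924 = 2^2 × 3 × 7 × 11
gcd(546, 924) = 2 × 3 × 7 = 42.
Divide numerator and denominator by 42: 546/924 = 13/22.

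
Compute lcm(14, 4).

28

14 = 2 × 7
4 = 2^2
LCM(14, 4) = 2^2 × 7 = 28.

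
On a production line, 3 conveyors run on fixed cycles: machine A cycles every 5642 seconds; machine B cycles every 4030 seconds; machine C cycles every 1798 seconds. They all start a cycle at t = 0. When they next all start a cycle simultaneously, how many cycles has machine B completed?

All finish a whole number of cycles simultaneously at t = LCM of the periods.
5642 = 2 × 7 × 13 × 31
4030 = 2 × 5 × 13 × 31
1798 = 2 × 29 × 31
LCM(5642, 4030, 1798) = 2 × 5 × 7 × 13 × 29 × 31 = 818090.
Cycles for period 4030: 818090 / 4030 = 203.

203 cycles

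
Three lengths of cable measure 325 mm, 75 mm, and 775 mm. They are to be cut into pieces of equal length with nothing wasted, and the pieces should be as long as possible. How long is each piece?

25 mm

Each piece length must divide every original length, so the longest possible is gcd(325, 75, 775).
325 = 5^2 × 13
75 = 3 × 5^2
775 = 5^2 × 31
gcd(325, 75, 775) = 5^2 = 25.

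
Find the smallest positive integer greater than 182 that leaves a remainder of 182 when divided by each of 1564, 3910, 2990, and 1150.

508482

N − 182 must be a common multiple of 1564, 3910, 2990, and 1150.
1564 = 2^2 × 17 × 23
3910 = 2 × 5 × 17 × 23
2990 = 2 × 5 × 13 × 23
1150 = 2 × 5^2 × 23
LCM(1564, 3910, 2990, 1150) = 2^2 × 5^2 × 13 × 17 × 23 = 508300.
Smallest N > 182 is LCM + 182 = 508300 + 182 = 508482.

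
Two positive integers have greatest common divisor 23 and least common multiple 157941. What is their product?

3632643

For any two positive integers, gcd × lcm = product = 23 × 157941 = 3632643.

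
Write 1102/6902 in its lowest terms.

1102 = 2 × 19 × 29
6902 = 2 × 7 × 17 × 29
gcd(1102, 6902) = 2 × 29 = 58.
Divide numerator and denominator by 58: 1102/6902 = 19/119.

19/119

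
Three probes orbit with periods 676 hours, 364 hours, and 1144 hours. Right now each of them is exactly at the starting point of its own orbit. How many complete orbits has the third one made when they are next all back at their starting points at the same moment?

All finish a whole number of cycles simultaneously at t = LCM of the periods.
676 = 2^2 × 13^2
364 = 2^2 × 7 × 13
1144 = 2^3 × 11 × 13
LCM(676, 364, 1144) = 2^3 × 7 × 11 × 13^2 = 104104.
Orbits for period 1144: 104104 / 1144 = 91.

91 orbits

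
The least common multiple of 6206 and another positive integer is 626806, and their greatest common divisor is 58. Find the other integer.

gcd × lcm = product of the two integers, so the other integer is (58 × 626806) / 6206 = 5858.

5858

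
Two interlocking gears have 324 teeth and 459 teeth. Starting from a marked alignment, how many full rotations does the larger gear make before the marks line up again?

12 rotations

They are all back at their starting positions together after one LCM of the periods.
324 = 2^2 × 3^4
459 = 3^3 × 17
LCM(324, 459) = 2^2 × 3^4 × 17 = 5508.
Rotations for period 459: 5508 / 459 = 12.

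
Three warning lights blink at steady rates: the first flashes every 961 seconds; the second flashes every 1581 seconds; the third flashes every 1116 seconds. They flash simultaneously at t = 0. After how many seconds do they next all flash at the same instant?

They coincide at every common multiple of the periods; the first is the LCM.
961 = 31^2
1581 = 3 × 17 × 31
1116 = 2^2 × 3^2 × 31
LCM(961, 1581, 1116) = 2^2 × 3^2 × 17 × 31^2 = 588132.

588132 seconds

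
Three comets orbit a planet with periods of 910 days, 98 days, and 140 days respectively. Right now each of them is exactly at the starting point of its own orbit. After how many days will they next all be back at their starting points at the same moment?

We need the least common multiple of the intervals.
910 = 2 × 5 × 7 × 13
98 = 2 × 7^2
140 = 2^2 × 5 × 7
LCM(910, 98, 140) = 2^2 × 5 × 7^2 × 13 = 12740.

12740 days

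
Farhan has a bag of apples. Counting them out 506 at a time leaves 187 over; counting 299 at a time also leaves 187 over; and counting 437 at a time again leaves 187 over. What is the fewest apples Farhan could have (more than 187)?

125169

N − 187 must be a common multiple of 506, 299, and 437.
506 = 2 × 11 × 23
299 = 13 × 23
437 = 19 × 23
LCM(506, 299, 437) = 2 × 11 × 13 × 19 × 23 = 124982.
Smallest N > 187 is LCM + 187 = 124982 + 187 = 125169.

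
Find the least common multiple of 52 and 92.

1196

52 = 2^2 × 13
92 = 2^2 × 23
LCM(52, 92) = 2^2 × 13 × 23 = 1196.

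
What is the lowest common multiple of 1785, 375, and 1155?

490875

1785 = 3 × 5 × 7 × 17
375 = 3 × 5^3
1155 = 3 × 5 × 7 × 11
LCM(1785, 375, 1155) = 3 × 5^3 × 7 × 11 × 17 = 490875.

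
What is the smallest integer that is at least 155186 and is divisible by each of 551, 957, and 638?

181830

The integer must be a common multiple of 551, 957, and 638, so a multiple of their LCM.
551 = 19 × 29
957 = 3 × 11 × 29
638 = 2 × 11 × 29
LCM(551, 957, 638) = 2 × 3 × 11 × 19 × 29 = 36366.
Smallest multiple of 36366 that is ≥ 155186: ⌈155186/36366⌉ × 36366 = 5 × 36366 = 181830.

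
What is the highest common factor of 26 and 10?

2

26 = 2 × 13
10 = 2 × 5
gcd(26, 10) = 2.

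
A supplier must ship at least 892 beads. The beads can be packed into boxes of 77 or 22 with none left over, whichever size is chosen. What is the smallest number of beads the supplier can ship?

The number of beads must be a common multiple of 77 and 22, so a multiple of their LCM.
77 = 7 × 11
22 = 2 × 11
LCM(77, 22) = 2 × 7 × 11 = 154.
Smallest multiple of 154 that is ≥ 892: ⌈892/154⌉ × 154 = 6 × 154 = 924.

924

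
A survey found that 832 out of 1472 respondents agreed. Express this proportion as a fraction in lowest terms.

13/23

832 = 2^6 × 13
1472 = 2^6 × 23
gcd(832, 1472) = 2^6 = 64.
Divide numerator and denominator by 64: 832/1472 = 13/23.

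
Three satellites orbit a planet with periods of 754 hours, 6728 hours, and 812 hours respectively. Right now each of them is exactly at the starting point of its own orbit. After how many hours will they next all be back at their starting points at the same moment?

We need the least common multiple of the intervals.
754 = 2 × 13 × 29
6728 = 2^3 × 29^2
812 = 2^2 × 7 × 29
LCM(754, 6728, 812) = 2^3 × 7 × 13 × 29^2 = 612248.

612248 hours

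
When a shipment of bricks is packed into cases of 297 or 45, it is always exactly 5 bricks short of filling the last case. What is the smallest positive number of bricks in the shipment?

1480

Being 5 short of a full case of size k means N ≡ −5 (mod k), i.e. N + 5 is a multiple of each size.
297 = 3^3 × 11
45 = 3^2 × 5
LCM(297, 45) = 3^3 × 5 × 11 = 1485.
Smallest positive N is 1485 − 5 = 1480.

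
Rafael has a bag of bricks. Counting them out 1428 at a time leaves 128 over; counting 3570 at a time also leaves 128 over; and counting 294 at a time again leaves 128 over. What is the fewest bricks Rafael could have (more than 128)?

N − 128 must be a common multiple of 1428, 3570, and 294.
1428 = 2^2 × 3 × 7 × 17
3570 = 2 × 3 × 5 × 7 × 17
294 = 2 × 3 × 7^2
LCM(1428, 3570, 294) = 2^2 × 3 × 5 × 7^2 × 17 = 49980.
Smallest N > 128 is LCM + 128 = 49980 + 128 = 50108.

50108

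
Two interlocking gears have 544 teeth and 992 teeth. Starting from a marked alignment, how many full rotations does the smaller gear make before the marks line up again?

The first common completion time is the LCM of the periods.
544 = 2^5 × 17
992 = 2^5 × 31
LCM(544, 992) = 2^5 × 17 × 31 = 16864.
Rotations for period 544: 16864 / 544 = 31.

31 rotations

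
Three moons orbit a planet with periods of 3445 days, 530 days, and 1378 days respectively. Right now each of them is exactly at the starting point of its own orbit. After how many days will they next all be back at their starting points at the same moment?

The first simultaneous occurrence is after LCM of the individual periods.
3445 = 5 × 13 × 53
530 = 2 × 5 × 53
1378 = 2 × 13 × 53
LCM(3445, 530, 1378) = 2 × 5 × 13 × 53 = 6890.

6890 days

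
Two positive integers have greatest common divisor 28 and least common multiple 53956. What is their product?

For any two positive integers, gcd × lcm = product = 28 × 53956 = 1510768.

1510768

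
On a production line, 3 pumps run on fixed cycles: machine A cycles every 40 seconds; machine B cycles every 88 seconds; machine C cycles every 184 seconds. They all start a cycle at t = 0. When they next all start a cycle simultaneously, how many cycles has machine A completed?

253 cycles

They are all back at their starting positions together after one LCM of the periods.
40 = 2^3 × 5
88 = 2^3 × 11
184 = 2^3 × 23
LCM(40, 88, 184) = 2^3 × 5 × 11 × 23 = 10120.
Cycles for period 40: 10120 / 40 = 253.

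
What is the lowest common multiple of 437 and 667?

437 = 19 × 23
667 = 23 × 29
LCM(437, 667) = 19 × 23 × 29 = 12673.

12673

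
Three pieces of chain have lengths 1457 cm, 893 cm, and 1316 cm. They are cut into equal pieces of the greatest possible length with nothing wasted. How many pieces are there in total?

Piece length = gcd(1457, 893, 1316).
1457 = 31 × 47
893 = 19 × 47
1316 = 2^2 × 7 × 47
gcd(1457, 893, 1316) = 47.
Total pieces = 1457/47 + 893/47 + 1316/47 = 31 + 19 + 28 = 78.

78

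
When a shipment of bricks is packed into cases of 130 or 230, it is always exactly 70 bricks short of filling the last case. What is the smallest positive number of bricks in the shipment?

2920

Being 70 short of a full case of size k means N ≡ −70 (mod k), i.e. N + 70 is a multiple of each size.
130 = 2 × 5 × 13
230 = 2 × 5 × 23
LCM(130, 230) = 2 × 5 × 13 × 23 = 2990.
Smallest positive N is 2990 − 70 = 2920.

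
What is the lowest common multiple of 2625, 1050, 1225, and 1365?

477750

2625 = 3 × 5^3 × 7
1050 = 2 × 3 × 5^2 × 7
1225 = 5^2 × 7^2
1365 = 3 × 5 × 7 × 13
LCM(2625, 1050, 1225, 1365) = 2 × 3 × 5^3 × 7^2 × 13 = 477750.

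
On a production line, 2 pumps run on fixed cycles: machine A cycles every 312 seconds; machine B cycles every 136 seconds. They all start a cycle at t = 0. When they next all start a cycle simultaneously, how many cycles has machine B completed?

39 cycles

They are all back at their starting positions together after one LCM of the periods.
312 = 2^3 × 3 × 13
136 = 2^3 × 17
LCM(312, 136) = 2^3 × 3 × 13 × 17 = 5304.
Cycles for period 136: 5304 / 136 = 39.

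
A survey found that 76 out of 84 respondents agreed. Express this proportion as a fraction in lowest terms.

76 = 2^2 × 19
84 = 2^2 × 3 × 7
gcd(76, 84) = 2^2 = 4.
Divide numerator and denominator by 4: 76/84 = 19/21.

19/21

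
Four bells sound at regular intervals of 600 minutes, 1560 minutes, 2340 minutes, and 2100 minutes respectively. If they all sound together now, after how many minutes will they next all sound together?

163800 minutes

We need the least common multiple of the intervals.
600 = 2^3 × 3 × 5^2
1560 = 2^3 × 3 × 5 × 13
2340 = 2^2 × 3^2 × 5 × 13
2100 = 2^2 × 3 × 5^2 × 7
LCM(600, 1560, 2340, 2100) = 2^3 × 3^2 × 5^2 × 7 × 13 = 163800.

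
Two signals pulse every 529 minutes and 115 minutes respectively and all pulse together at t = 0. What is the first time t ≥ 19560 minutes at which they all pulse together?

Joint pulses occur at multiples of LCM(529, 115).
529 = 23^2
115 = 5 × 23
LCM(529, 115) = 5 × 23^2 = 2645.
Smallest multiple of 2645 that is ≥ 19560: ⌈19560/2645⌉ × 2645 = 8 × 2645 = 21160.

21160 minutes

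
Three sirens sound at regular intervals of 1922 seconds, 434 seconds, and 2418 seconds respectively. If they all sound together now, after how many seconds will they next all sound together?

524706 seconds

The first simultaneous occurrence is after LCM of the individual periods.
1922 = 2 × 31^2
434 = 2 × 7 × 31
2418 = 2 × 3 × 13 × 31
LCM(1922, 434, 2418) = 2 × 3 × 7 × 13 × 31^2 = 524706.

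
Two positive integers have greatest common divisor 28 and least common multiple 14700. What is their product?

For any two positive integers, gcd × lcm = product = 28 × 14700 = 411600.

411600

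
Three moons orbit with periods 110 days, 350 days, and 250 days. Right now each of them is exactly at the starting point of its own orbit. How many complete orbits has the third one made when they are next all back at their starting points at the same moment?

77 orbits

The first common completion time is the LCM of the periods.
110 = 2 × 5 × 11
350 = 2 × 5^2 × 7
250 = 2 × 5^3
LCM(110, 350, 250) = 2 × 5^3 × 7 × 11 = 19250.
Orbits for period 250: 19250 / 250 = 77.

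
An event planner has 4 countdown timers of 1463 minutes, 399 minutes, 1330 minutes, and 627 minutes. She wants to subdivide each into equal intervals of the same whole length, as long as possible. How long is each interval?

19 minutes

The interval must divide each timer length; the longest such is the gcd.
1463 = 7 × 11 × 19
399 = 3 × 7 × 19
1330 = 2 × 5 × 7 × 19
627 = 3 × 11 × 19
gcd(1463, 399, 1330, 627) = 19.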